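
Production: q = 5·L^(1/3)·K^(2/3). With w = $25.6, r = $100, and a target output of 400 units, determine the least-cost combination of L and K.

L* = 125, K* = 64

Cost minimization requires the marginal rate of technical substitution to equal the input-price ratio: MP_L/MP_K = w/r.
Here MP_L/MP_K = (1/3)·(K/L)/(2/3) = 0.5·(K/L). Setting this equal to 25.6/100 = 0.256 gives K = 0.512L.
Substituting into q = 400: 5·L^(1/3)·(0.512L)^(2/3) = 400.
Solving, L = 125 and K = 64.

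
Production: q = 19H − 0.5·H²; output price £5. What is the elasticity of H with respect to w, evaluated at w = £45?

From P·MP_H = w with MP_H = 19 − H, labor demand is H(w) = 19 − w/5.
dH/dw = −1/(5) = -0.2.
At w = 45, H = 10, so ε = (dH/dw)·(w/H) = (-0.2)·(45/10) = -0.9.

ε = -0.9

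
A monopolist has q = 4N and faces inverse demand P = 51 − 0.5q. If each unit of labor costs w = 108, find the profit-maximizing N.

N* = 6

Marginal revenue from the inverse demand is MR = 51 − q.
The marginal product is MP_N = 4.
A monopolist hires until marginal revenue product equals the wage: MR·MP_N = w.
(51 − 4N)·4 = 108, so N = 6.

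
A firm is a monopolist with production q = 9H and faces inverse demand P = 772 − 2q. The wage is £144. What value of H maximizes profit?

H* = 21

Marginal revenue from the inverse demand is MR = 772 − 4q.
The marginal product is MP_H = 9.
A monopolist hires until marginal revenue product equals the wage: MR·MP_H = w.
(772 − 36H)·9 = 144, so H = 21.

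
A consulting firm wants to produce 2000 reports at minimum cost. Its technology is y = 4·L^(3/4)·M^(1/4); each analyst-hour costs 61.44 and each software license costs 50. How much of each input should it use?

Cost minimization requires the marginal rate of technical substitution to equal the input-price ratio: MP_L/MP_M = w/r.
Here MP_L/MP_M = (3/4)·(M/L)/(1/4) = 3·(M/L). Setting this equal to 61.44/50 = 1.2288 gives M = 0.4096L.
Substituting into y = 2000: 4·L^(3/4)·(0.4096L)^(1/4) = 2000.
Solving, L = 625 and M = 256.

L* = 625, M* = 256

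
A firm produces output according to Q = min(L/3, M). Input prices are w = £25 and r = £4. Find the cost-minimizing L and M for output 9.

L* = 27, M* = 9

With a fixed-proportions technology, the cost-minimizing bundle uses no slack in either input: L/3 = M = Q.
So L = 3·9 = 27 and M = 9.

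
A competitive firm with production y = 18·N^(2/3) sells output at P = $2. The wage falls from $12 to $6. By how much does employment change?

From P·MP_N = w with MP_N = 12·N^(-1/3), the labor demand is N(w) = (24/w)^(3).
At w = 12: N = 8. At w = 6: N = 64.
ΔN = 64 − 8 = 56.

ΔN = 56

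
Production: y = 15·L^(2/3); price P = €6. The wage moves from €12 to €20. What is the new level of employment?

From P·MP_L = w with MP_L = 10·L^(-1/3), the labor demand is L(w) = (60/w)^(3).
At w = 12: L = 125. At w = 20: L = 27.

L* = 27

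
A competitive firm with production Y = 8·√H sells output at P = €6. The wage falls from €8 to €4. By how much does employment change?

From P·MP_H = w with MP_H = 4·H^(-1/2), the labor demand is H(w) = (24/w)^(2).
At w = 8: H = 9. At w = 4: H = 36.
ΔH = 36 − 9 = 27.

ΔH = 27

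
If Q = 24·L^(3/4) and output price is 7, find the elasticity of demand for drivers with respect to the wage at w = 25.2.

MP_L = (3/4)·24·L^(-1/4), so P·MP_L = w gives 126·L^(-1/4) = w.
Solving, L(w) = (126/w)^(4). This is a constant-elasticity form: L ∝ w^(−4), so ε = −4.

ε = -4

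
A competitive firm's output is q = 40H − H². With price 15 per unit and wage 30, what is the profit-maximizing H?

H* = 19

The marginal product of H is MP_H = 40 − 2H.
A price-taking firm hires until the value of the marginal product equals the wage: P·MP_H = w, so 15·(40 − 2H) = 30.
Then 40 − 2H = 2, giving H = 19.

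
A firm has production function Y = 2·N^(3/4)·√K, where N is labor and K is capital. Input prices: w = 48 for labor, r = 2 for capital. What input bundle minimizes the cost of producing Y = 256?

N* = 16, K* = 256

Cost minimization requires the marginal rate of technical substitution to equal the input-price ratio: MP_N/MP_K = w/r.
Here MP_N/MP_K = (3/4)·(K/N)/(1/2) = 1.5·(K/N). Setting this equal to 48/2 = 24 gives K = 16N.
Substituting into Y = 256: 2·N^(3/4)·(16N)^(1/2) = 256.
Solving, N = 16 and K = 256.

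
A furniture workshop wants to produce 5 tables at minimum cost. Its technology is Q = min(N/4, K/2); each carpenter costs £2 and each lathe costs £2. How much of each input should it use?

N* = 20, K* = 10

With a fixed-proportions technology, the cost-minimizing bundle uses no slack in either input: N/4 = K/2 = Q.
So N = 4·5 = 20 and K = 2·5 = 10.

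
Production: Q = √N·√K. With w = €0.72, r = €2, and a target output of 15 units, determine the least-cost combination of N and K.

Cost minimization requires the marginal rate of technical substitution to equal the input-price ratio: MP_N/MP_K = w/r.
Here MP_N/MP_K = (1/2)·(K/N)/(1/2) = (K/N). Setting this equal to 0.72/2 = 0.36 gives K = 0.36N.
Substituting into Q = 15: N^(1/2)·(0.36N)^(1/2) = 15.
Solving, N = 25 and K = 9.

N* = 25, K* = 9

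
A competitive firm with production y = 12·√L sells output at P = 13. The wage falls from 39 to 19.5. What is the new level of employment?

From P·MP_L = w with MP_L = 6·L^(-1/2), the labor demand is L(w) = (78/w)^(2).
At w = 39: L = 4. At w = 19.5: L = 16.

L* = 16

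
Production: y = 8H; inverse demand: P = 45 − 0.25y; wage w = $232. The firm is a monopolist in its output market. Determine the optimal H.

H* = 4

Marginal revenue from the inverse demand is MR = 45 − 0.5y.
The marginal product is MP_H = 8.
A monopolist hires until marginal revenue product equals the wage: MR·MP_H = w.
(45 − 4H)·8 = 232, so H = 4.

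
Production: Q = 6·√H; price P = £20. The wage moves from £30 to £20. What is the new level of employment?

From P·MP_H = w with MP_H = 3·H^(-1/2), the labor demand is H(w) = (60/w)^(2).
At w = 30: H = 4. At w = 20: H = 9.

H* = 9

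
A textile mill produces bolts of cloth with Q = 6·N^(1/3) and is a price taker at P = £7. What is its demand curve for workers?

MP_N = (1/3)·6·N^(-2/3) = 2·N^(-2/3).
Setting P·MP_N = w: 14·N^(-2/3) = w.
Solving for N: N^(-2/3) = w/14, so N = (14/w)^(3/2).

N(w) = (14/w)^(3/2)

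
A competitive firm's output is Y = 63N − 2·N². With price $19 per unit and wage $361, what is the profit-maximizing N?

N* = 11

The marginal product of N is MP_N = 63 − 4N.
A price-taking firm hires until the value of the marginal product equals the wage: P·MP_N = w, so 19·(63 − 4N) = 361.
Then 63 − 4N = 19, giving N = 11.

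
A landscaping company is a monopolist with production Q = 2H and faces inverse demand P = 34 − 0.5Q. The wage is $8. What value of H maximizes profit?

H* = 15

Marginal revenue from the inverse demand is MR = 34 − Q.
The marginal product is MP_H = 2.
A monopolist hires until marginal revenue product equals the wage: MR·MP_H = w.
(34 − 2H)·2 = 8, so H = 15.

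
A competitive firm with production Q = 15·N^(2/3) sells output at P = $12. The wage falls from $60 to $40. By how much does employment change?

ΔN = 19

From P·MP_N = w with MP_N = 10·N^(-1/3), the labor demand is N(w) = (120/w)^(3).
At w = 60: N = 8. At w = 40: N = 27.
ΔN = 27 − 8 = 19.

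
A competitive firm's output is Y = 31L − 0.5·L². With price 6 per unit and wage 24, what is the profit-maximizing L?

L* = 27

The marginal product of L is MP_L = 31 − L.
A price-taking firm hires until the value of the marginal product equals the wage: P·MP_L = w, so 6·(31 − L) = 24.
Then 31 − L = 4, giving L = 27.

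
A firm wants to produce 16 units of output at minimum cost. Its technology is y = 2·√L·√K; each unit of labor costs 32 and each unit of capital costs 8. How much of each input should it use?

L* = 4, K* = 16

Cost minimization requires the marginal rate of technical substitution to equal the input-price ratio: MP_L/MP_K = w/r.
Here MP_L/MP_K = (1/2)·(K/L)/(1/2) = (K/L). Setting this equal to 32/8 = 4 gives K = 4L.
Substituting into y = 16: 2·L^(1/2)·(4L)^(1/2) = 16.
Solving, L = 4 and K = 16.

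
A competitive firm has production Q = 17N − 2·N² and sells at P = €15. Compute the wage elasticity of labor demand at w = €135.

ε = -1.125

From P·MP_N = w with MP_N = 17 − 4N, labor demand is N(w) = (17 − w/15)/4.
dN/dw = −1/(60) = -1/60.
At w = 135, N = 2, so ε = (dN/dw)·(w/N) = (-1/60)·(135/2) = -1.125.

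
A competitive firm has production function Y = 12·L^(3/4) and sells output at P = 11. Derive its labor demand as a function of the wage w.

MP_L = (3/4)·12·L^(-1/4) = 9·L^(-1/4).
Setting P·MP_L = w: 99·L^(-1/4) = w.
Solving for L: L^(-1/4) = w/99, so L = (99/w)^(4).

L(w) = (99/w)^(4)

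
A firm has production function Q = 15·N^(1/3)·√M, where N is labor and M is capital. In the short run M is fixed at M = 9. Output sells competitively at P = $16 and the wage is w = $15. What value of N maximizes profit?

N* = 64

With M = 9, MP_N = (1/3)·15·N^(-2/3)·9^(1/2) = 15·N^(-2/3).
Profit maximization for a price taker requires P·MP_N = w: 16·15·N^(-2/3) = 15.
So N^(-2/3) = 0.0625, which gives N = 64.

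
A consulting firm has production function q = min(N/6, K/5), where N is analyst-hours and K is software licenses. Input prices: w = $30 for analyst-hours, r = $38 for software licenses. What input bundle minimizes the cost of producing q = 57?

With a fixed-proportions technology, the cost-minimizing bundle uses no slack in either input: N/6 = K/5 = q.
So N = 6·57 = 342 and K = 5·57 = 285.

N* = 342, K* = 285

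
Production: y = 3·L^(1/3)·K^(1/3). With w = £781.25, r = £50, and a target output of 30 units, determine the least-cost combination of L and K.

L* = 8, K* = 125

Cost minimization requires the marginal rate of technical substitution to equal the input-price ratio: MP_L/MP_K = w/r.
Here MP_L/MP_K = (1/3)·(K/L)/(1/3) = (K/L). Setting this equal to 781.25/50 = 15.625 gives K = 15.625L.
Substituting into y = 30: 3·L^(1/3)·(15.625L)^(1/3) = 30.
Solving, L = 8 and K = 125.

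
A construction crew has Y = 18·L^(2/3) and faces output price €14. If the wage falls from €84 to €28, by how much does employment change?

From P·MP_L = w with MP_L = 12·L^(-1/3), the labor demand is L(w) = (168/w)^(3).
At w = 84: L = 8. At w = 28: L = 216.
ΔL = 216 − 8 = 208.

ΔL = 208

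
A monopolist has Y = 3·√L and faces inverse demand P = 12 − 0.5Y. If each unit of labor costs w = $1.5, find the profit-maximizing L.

Marginal revenue from the inverse demand is MR = 12 − Y.
The marginal product is MP_L = 1.5·L^(-1/2).
A monopolist hires until marginal revenue product equals the wage: MR·MP_L = w.
At L, Y = 3·√L. Substituting and solving: (12 − 3·√L)·1.5·L^(-1/2) = 1.5 gives L = 9.

L* = 9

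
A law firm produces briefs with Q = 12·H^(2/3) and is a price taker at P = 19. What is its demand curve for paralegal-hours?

H(w) = 3511808/w³

MP_H = (2/3)·12·H^(-1/3) = 8·H^(-1/3).
Setting P·MP_H = w: 152·H^(-1/3) = w.
Solving for H: H^(-1/3) = w/152, so H = (152/w)^(3).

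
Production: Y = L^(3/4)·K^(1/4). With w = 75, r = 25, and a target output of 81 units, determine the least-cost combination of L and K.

Cost minimization requires the marginal rate of technical substitution to equal the input-price ratio: MP_L/MP_K = w/r.
Here MP_L/MP_K = (3/4)·(K/L)/(1/4) = 3·(K/L). Setting this equal to 75/25 = 3 gives K = L.
Substituting into Y = 81: L^(3/4)·(L)^(1/4) = 81.
Solving, L = 81 and K = 81.

L* = 81, K* = 81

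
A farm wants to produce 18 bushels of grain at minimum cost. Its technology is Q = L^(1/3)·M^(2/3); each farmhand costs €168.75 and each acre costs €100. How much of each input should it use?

Cost minimization requires the marginal rate of technical substitution to equal the input-price ratio: MP_L/MP_M = w/r.
Here MP_L/MP_M = (1/3)·(M/L)/(2/3) = 0.5·(M/L). Setting this equal to 168.75/100 = 1.6875 gives M = 3.375L.
Substituting into Q = 18: L^(1/3)·(3.375L)^(2/3) = 18.
Solving, L = 8 and M = 27.

L* = 8, M* = 27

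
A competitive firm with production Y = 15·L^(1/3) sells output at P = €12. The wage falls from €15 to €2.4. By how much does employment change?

ΔL = 117

From P·MP_L = w with MP_L = 5·L^(-2/3), the labor demand is L(w) = (60/w)^(3/2).
At w = 15: L = 8. At w = 2.4: L = 125.
ΔL = 125 − 8 = 117.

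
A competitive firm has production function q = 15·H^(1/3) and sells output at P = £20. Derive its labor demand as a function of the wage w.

MP_H = (1/3)·15·H^(-2/3) = 5·H^(-2/3).
Setting P·MP_H = w: 100·H^(-2/3) = w.
Solving for H: H^(-2/3) = w/100, so H = (100/w)^(3/2).

H(w) = (100/w)^(3/2)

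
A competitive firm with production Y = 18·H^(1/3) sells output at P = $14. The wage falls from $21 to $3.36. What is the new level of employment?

From P·MP_H = w with MP_H = 6·H^(-2/3), the labor demand is H(w) = (84/w)^(3/2).
At w = 21: H = 8. At w = 3.36: H = 125.

H* = 125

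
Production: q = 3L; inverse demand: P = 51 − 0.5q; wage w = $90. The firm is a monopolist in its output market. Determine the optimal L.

L* = 7

Marginal revenue from the inverse demand is MR = 51 − q.
The marginal product is MP_L = 3.
A monopolist hires until marginal revenue product equals the wage: MR·MP_L = w.
(51 − 3L)·3 = 90, so L = 7.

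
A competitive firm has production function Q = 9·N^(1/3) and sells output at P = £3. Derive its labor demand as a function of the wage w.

N(w) = (9/w)^(3/2)

MP_N = (1/3)·9·N^(-2/3) = 3·N^(-2/3).
Setting P·MP_N = w: 9·N^(-2/3) = w.
Solving for N: N^(-2/3) = w/9, so N = (9/w)^(3/2).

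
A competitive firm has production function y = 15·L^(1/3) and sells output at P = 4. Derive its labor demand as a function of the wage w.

L(w) = (20/w)^(3/2)

MP_L = (1/3)·15·L^(-2/3) = 5·L^(-2/3).
Setting P·MP_L = w: 20·L^(-2/3) = w.
Solving for L: L^(-2/3) = w/20, so L = (20/w)^(3/2).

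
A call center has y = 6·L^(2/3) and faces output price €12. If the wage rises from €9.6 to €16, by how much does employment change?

ΔL = -98

From P·MP_L = w with MP_L = 4·L^(-1/3), the labor demand is L(w) = (48/w)^(3).
At w = 9.6: L = 125. At w = 16: L = 27.
ΔL = 27 − 125 = -98.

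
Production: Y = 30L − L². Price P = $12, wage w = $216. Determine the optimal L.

L* = 6

The marginal product of L is MP_L = 30 − 2L.
A price-taking firm hires until the value of the marginal product equals the wage: P·MP_L = w, so 12·(30 − 2L) = 216.
Then 30 − 2L = 18, giving L = 6.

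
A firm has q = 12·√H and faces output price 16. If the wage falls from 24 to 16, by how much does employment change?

From P·MP_H = w with MP_H = 6·H^(-1/2), the labor demand is H(w) = (96/w)^(2).
At w = 24: H = 16. At w = 16: H = 36.
ΔH = 36 − 16 = 20.

ΔH = 20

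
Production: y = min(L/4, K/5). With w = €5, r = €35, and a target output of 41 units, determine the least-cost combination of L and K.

L* = 164, K* = 205

With a fixed-proportions technology, the cost-minimizing bundle uses no slack in either input: L/4 = K/5 = y.
So L = 4·41 = 164 and K = 5·41 = 205.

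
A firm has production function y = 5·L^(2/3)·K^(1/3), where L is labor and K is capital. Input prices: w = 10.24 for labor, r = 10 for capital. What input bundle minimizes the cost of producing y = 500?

L* = 125, K* = 64

Cost minimization requires the marginal rate of technical substitution to equal the input-price ratio: MP_L/MP_K = w/r.
Here MP_L/MP_K = (2/3)·(K/L)/(1/3) = 2·(K/L). Setting this equal to 10.24/10 = 1.024 gives K = 0.512L.
Substituting into y = 500: 5·L^(2/3)·(0.512L)^(1/3) = 500.
Solving, L = 125 and K = 64.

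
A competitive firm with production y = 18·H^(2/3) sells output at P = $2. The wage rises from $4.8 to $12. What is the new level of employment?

H* = 8

From P·MP_H = w with MP_H = 12·H^(-1/3), the labor demand is H(w) = (24/w)^(3).
At w = 4.8: H = 125. At w = 12: H = 8.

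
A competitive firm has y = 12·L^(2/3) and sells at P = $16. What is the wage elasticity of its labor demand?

ε = -3

MP_L = (2/3)·12·L^(-1/3), so P·MP_L = w gives 128·L^(-1/3) = w.
Solving, L(w) = (128/w)^(3). This is a constant-elasticity form: L ∝ w^(−3), so ε = −3.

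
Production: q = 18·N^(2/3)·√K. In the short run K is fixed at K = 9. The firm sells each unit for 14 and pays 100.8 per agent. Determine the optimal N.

N* = 125

With K = 9, MP_N = (2/3)·18·N^(-1/3)·9^(1/2) = 36·N^(-1/3).
Profit maximization for a price taker requires P·MP_N = w: 14·36·N^(-1/3) = 100.8.
So N^(-1/3) = 0.2, which gives N = 125.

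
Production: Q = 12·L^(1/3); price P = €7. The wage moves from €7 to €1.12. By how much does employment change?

ΔL = 117

From P·MP_L = w with MP_L = 4·L^(-2/3), the labor demand is L(w) = (28/w)^(3/2).
At w = 7: L = 8. At w = 1.12: L = 125.
ΔL = 125 − 8 = 117.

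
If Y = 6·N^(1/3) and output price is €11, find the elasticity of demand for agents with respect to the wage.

ε = -1.5

MP_N = (1/3)·6·N^(-2/3), so P·MP_N = w gives 22·N^(-2/3) = w.
Solving, N(w) = (22/w)^(3/2). This is a constant-elasticity form: N ∝ w^(−3/2), so ε = −3/2.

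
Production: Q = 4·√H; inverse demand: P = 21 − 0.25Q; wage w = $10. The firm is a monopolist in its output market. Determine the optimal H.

H* = 9

Marginal revenue from the inverse demand is MR = 21 − 0.5Q.
The marginal product is MP_H = 2·H^(-1/2).
A monopolist hires until marginal revenue product equals the wage: MR·MP_H = w.
At H, Q = 4·√H. Substituting and solving: (21 − 2·√H)·2·H^(-1/2) = 10 gives H = 9.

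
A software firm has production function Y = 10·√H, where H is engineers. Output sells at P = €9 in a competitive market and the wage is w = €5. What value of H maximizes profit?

MP_H = (1/2)·10·H^(-1/2) = 5·H^(-1/2).
Profit maximization for a price taker requires P·MP_H = w: 9·5·H^(-1/2) = 5.
So H^(-1/2) = 1/9, which gives H = 81.

H* = 81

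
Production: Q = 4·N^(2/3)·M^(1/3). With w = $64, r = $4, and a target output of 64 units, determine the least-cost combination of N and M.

N* = 8, M* = 64

Cost minimization requires the marginal rate of technical substitution to equal the input-price ratio: MP_N/MP_M = w/r.
Here MP_N/MP_M = (2/3)·(M/N)/(1/3) = 2·(M/N). Setting this equal to 64/4 = 16 gives M = 8N.
Substituting into Q = 64: 4·N^(2/3)·(8N)^(1/3) = 64.
Solving, N = 8 and M = 64.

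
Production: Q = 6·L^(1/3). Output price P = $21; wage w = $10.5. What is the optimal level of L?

MP_L = (1/3)·6·L^(-2/3) = 2·L^(-2/3).
Profit maximization for a price taker requires P·MP_L = w: 21·2·L^(-2/3) = 10.5.
So L^(-2/3) = 0.25, which gives L = 8.

L* = 8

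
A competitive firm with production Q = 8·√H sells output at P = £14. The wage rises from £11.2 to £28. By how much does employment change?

ΔH = -21

From P·MP_H = w with MP_H = 4·H^(-1/2), the labor demand is H(w) = (56/w)^(2).
At w = 11.2: H = 25. At w = 28: H = 4.
ΔH = 4 − 25 = -21.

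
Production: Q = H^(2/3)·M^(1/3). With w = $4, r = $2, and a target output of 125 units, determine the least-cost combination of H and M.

Cost minimization requires the marginal rate of technical substitution to equal the input-price ratio: MP_H/MP_M = w/r.
Here MP_H/MP_M = (2/3)·(M/H)/(1/3) = 2·(M/H). Setting this equal to 4/2 = 2 gives M = H.
Substituting into Q = 125: H^(2/3)·(H)^(1/3) = 125.
Solving, H = 125 and M = 125.

H* = 125, M* = 125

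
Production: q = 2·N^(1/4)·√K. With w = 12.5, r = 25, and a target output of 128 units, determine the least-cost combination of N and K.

Cost minimization requires the marginal rate of technical substitution to equal the input-price ratio: MP_N/MP_K = w/r.
Here MP_N/MP_K = (1/4)·(K/N)/(1/2) = 0.5·(K/N). Setting this equal to 12.5/25 = 0.5 gives K = N.
Substituting into q = 128: 2·N^(1/4)·(N)^(1/2) = 128.
Solving, N = 256 and K = 256.

N* = 256, K* = 256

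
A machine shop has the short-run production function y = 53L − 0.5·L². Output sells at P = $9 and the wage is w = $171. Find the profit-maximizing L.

The marginal product of L is MP_L = 53 − L.
A price-taking firm hires until the value of the marginal product equals the wage: P·MP_L = w, so 9·(53 − L) = 171.
Then 53 − L = 19, giving L = 34.

L* = 34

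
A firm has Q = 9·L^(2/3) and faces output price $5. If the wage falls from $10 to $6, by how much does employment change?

From P·MP_L = w with MP_L = 6·L^(-1/3), the labor demand is L(w) = (30/w)^(3).
At w = 10: L = 27. At w = 6: L = 125.
ΔL = 125 − 27 = 98.

ΔL = 98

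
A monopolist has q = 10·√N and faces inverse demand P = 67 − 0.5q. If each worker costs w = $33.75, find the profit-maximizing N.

Marginal revenue from the inverse demand is MR = 67 − q.
The marginal product is MP_N = 5·N^(-1/2).
A monopolist hires until marginal revenue product equals the wage: MR·MP_N = w.
At N, q = 10·√N. Substituting and solving: (67 − 10·√N)·5·N^(-1/2) = 33.75 gives N = 16.

N* = 16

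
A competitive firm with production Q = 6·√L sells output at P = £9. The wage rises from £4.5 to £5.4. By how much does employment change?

From P·MP_L = w with MP_L = 3·L^(-1/2), the labor demand is L(w) = (27/w)^(2).
At w = 4.5: L = 36. At w = 5.4: L = 25.
ΔL = 25 − 36 = -11.

ΔL = -11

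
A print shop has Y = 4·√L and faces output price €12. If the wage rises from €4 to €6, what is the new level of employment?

L* = 16

From P·MP_L = w with MP_L = 2·L^(-1/2), the labor demand is L(w) = (24/w)^(2).
At w = 4: L = 36. At w = 6: L = 16.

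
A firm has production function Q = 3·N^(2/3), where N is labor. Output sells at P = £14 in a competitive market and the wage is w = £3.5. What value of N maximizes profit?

N* = 512

MP_N = (2/3)·3·N^(-1/3) = 2·N^(-1/3).
Profit maximization for a price taker requires P·MP_N = w: 14·2·N^(-1/3) = 3.5.
So N^(-1/3) = 0.125, which gives N = 512.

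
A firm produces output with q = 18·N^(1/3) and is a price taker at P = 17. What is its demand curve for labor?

MP_N = (1/3)·18·N^(-2/3) = 6·N^(-2/3).
Setting P·MP_N = w: 102·N^(-2/3) = w.
Solving for N: N^(-2/3) = w/102, so N = (102/w)^(3/2).

N(w) = (102/w)^(3/2)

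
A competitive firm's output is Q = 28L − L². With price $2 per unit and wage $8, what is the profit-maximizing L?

The marginal product of L is MP_L = 28 − 2L.
A price-taking firm hires until the value of the marginal product equals the wage: P·MP_L = w, so 2·(28 − 2L) = 8.
Then 28 − 2L = 4, giving L = 12.

L* = 12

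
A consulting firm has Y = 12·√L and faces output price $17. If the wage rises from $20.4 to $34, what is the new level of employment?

From P·MP_L = w with MP_L = 6·L^(-1/2), the labor demand is L(w) = (102/w)^(2).
At w = 20.4: L = 25. At w = 34: L = 9.

L* = 9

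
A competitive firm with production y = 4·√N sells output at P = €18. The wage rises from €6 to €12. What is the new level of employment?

From P·MP_N = w with MP_N = 2·N^(-1/2), the labor demand is N(w) = (36/w)^(2).
At w = 6: N = 36. At w = 12: N = 9.

N* = 9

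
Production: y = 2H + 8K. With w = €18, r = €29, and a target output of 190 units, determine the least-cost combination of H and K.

H* = 0, K* = 23.75

The inputs are perfect substitutes, so the firm uses whichever has the lower cost per unit of output.
Cost per unit of output via H is w/2 = 9; via K it is r/8 = 3.625. K is cheaper.
Producing y = 190 with K alone: H = 0, K = 23.75.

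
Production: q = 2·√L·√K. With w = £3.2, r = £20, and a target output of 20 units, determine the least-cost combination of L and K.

Cost minimization requires the marginal rate of technical substitution to equal the input-price ratio: MP_L/MP_K = w/r.
Here MP_L/MP_K = (1/2)·(K/L)/(1/2) = (K/L). Setting this equal to 3.2/20 = 0.16 gives K = 0.16L.
Substituting into q = 20: 2·L^(1/2)·(0.16L)^(1/2) = 20.
Solving, L = 25 and K = 4.

L* = 25, K* = 4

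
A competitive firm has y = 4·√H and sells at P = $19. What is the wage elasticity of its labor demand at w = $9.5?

ε = -2

MP_H = (1/2)·4·H^(-1/2), so P·MP_H = w gives 38·H^(-1/2) = w.
Solving, H(w) = (38/w)^(2). This is a constant-elasticity form: H ∝ w^(−2), so ε = −2.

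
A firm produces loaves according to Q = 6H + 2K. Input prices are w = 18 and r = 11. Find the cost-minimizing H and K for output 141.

H* = 23.5, K* = 0

The inputs are perfect substitutes, so the firm uses whichever has the lower cost per unit of output.
Cost per unit of output via H is w/6 = 3; via K it is r/2 = 5.5. H is cheaper.
Producing Q = 141 with H alone: H = 23.5, K = 0.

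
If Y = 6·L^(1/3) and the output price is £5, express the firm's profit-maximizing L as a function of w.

L(w) = (10/w)^(3/2)

MP_L = (1/3)·6·L^(-2/3) = 2·L^(-2/3).
Setting P·MP_L = w: 10·L^(-2/3) = w.
Solving for L: L^(-2/3) = w/10, so L = (10/w)^(3/2).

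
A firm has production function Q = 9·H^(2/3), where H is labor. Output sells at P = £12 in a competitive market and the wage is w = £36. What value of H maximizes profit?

MP_H = (2/3)·9·H^(-1/3) = 6·H^(-1/3).
Profit maximization for a price taker requires P·MP_H = w: 12·6·H^(-1/3) = 36.
So H^(-1/3) = 0.5, which gives H = 8.

H* = 8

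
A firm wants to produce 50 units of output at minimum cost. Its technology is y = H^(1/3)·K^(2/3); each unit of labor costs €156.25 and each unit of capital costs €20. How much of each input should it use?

H* = 8, K* = 125

Cost minimization requires the marginal rate of technical substitution to equal the input-price ratio: MP_H/MP_K = w/r.
Here MP_H/MP_K = (1/3)·(K/H)/(2/3) = 0.5·(K/H). Setting this equal to 156.25/20 = 7.8125 gives K = 15.625H.
Substituting into y = 50: H^(1/3)·(15.625H)^(2/3) = 50.
Solving, H = 8 and K = 125.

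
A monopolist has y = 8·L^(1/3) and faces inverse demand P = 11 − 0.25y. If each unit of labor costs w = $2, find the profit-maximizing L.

L* = 8

Marginal revenue from the inverse demand is MR = 11 − 0.5y.
The marginal product is MP_L = (8/3)·L^(-2/3).
A monopolist hires until marginal revenue product equals the wage: MR·MP_L = w.
At L, y = 8·L^(1/3). Substituting and solving: (11 − 4·L^(1/3))·(8/3)·L^(-2/3) = 2 gives L = 8.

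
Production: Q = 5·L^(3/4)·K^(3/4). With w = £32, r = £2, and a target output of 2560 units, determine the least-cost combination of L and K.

Cost minimization requires the marginal rate of technical substitution to equal the input-price ratio: MP_L/MP_K = w/r.
Here MP_L/MP_K = (3/4)·(K/L)/(3/4) = (K/L). Setting this equal to 32/2 = 16 gives K = 16L.
Substituting into Q = 2560: 5·L^(3/4)·(16L)^(3/4) = 2560.
Solving, L = 16 and K = 256.

L* = 16, K* = 256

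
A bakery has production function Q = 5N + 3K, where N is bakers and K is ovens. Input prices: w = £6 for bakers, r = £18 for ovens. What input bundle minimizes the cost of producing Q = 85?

N* = 17, K* = 0

The inputs are perfect substitutes, so the firm uses whichever has the lower cost per unit of output.
Cost per unit of output via N is w/5 = 1.2; via K it is r/3 = 6. N is cheaper.
Producing Q = 85 with N alone: N = 17, K = 0.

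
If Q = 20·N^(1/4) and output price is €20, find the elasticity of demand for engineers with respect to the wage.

MP_N = (1/4)·20·N^(-3/4), so P·MP_N = w gives 100·N^(-3/4) = w.
Solving, N(w) = (100/w)^(4/3). This is a constant-elasticity form: N ∝ w^(−4/3), so ε = −4/3.

ε = -4/3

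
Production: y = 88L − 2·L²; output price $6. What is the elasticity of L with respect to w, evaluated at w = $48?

ε = -0.1

From P·MP_L = w with MP_L = 88 − 4L, labor demand is L(w) = (88 − w/6)/4.
dL/dw = −1/(24) = -1/24.
At w = 48, L = 20, so ε = (dL/dw)·(w/L) = (-1/24)·(48/20) = -0.1.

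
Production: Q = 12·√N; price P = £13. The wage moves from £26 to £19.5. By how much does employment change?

ΔN = 7

From P·MP_N = w with MP_N = 6·N^(-1/2), the labor demand is N(w) = (78/w)^(2).
At w = 26: N = 9. At w = 19.5: N = 16.
ΔN = 16 − 9 = 7.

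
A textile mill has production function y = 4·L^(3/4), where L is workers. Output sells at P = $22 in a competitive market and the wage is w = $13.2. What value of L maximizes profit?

L* = 625

MP_L = (3/4)·4·L^(-1/4) = 3·L^(-1/4).
Profit maximization for a price taker requires P·MP_L = w: 22·3·L^(-1/4) = 13.2.
So L^(-1/4) = 0.2, which gives L = 625.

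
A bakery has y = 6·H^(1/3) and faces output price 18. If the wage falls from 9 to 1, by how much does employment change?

From P·MP_H = w with MP_H = 2·H^(-2/3), the labor demand is H(w) = (36/w)^(3/2).
At w = 9: H = 8. At w = 1: H = 216.
ΔH = 216 − 8 = 208.

ΔH = 208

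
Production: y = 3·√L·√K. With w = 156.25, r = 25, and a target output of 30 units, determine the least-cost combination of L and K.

L* = 4, K* = 25

Cost minimization requires the marginal rate of technical substitution to equal the input-price ratio: MP_L/MP_K = w/r.
Here MP_L/MP_K = (1/2)·(K/L)/(1/2) = (K/L). Setting this equal to 156.25/25 = 6.25 gives K = 6.25L.
Substituting into y = 30: 3·L^(1/2)·(6.25L)^(1/2) = 30.
Solving, L = 4 and K = 25.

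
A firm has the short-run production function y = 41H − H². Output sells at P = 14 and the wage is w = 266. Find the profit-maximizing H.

The marginal product of H is MP_H = 41 − 2H.
A price-taking firm hires until the value of the marginal product equals the wage: P·MP_H = w, so 14·(41 − 2H) = 266.
Then 41 − 2H = 19, giving H = 11.

H* = 11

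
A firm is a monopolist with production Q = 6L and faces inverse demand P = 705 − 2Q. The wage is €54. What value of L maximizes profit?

Marginal revenue from the inverse demand is MR = 705 − 4Q.
The marginal product is MP_L = 6.
A monopolist hires until marginal revenue product equals the wage: MR·MP_L = w.
(705 − 24L)·6 = 54, so L = 29.

L* = 29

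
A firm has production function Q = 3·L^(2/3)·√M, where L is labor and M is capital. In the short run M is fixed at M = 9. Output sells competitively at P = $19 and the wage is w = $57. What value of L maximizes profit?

With M = 9, MP_L = (2/3)·3·L^(-1/3)·9^(1/2) = 6·L^(-1/3).
Profit maximization for a price taker requires P·MP_L = w: 19·6·L^(-1/3) = 57.
So L^(-1/3) = 0.5, which gives L = 8.

L* = 8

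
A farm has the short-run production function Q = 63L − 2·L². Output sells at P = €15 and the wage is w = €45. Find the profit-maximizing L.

L* = 15

The marginal product of L is MP_L = 63 − 4L.
A price-taking firm hires until the value of the marginal product equals the wage: P·MP_L = w, so 15·(63 − 4L) = 45.
Then 63 − 4L = 3, giving L = 15.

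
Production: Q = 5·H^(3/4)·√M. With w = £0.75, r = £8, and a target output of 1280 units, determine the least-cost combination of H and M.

Cost minimization requires the marginal rate of technical substitution to equal the input-price ratio: MP_H/MP_M = w/r.
Here MP_H/MP_M = (3/4)·(M/H)/(1/2) = 1.5·(M/H). Setting this equal to 0.75/8 = 0.09375 gives M = 0.0625H.
Substituting into Q = 1280: 5·H^(3/4)·(0.0625H)^(1/2) = 1280.
Solving, H = 256 and M = 16.

H* = 256, M* = 16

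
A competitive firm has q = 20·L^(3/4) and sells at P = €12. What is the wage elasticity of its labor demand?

MP_L = (3/4)·20·L^(-1/4), so P·MP_L = w gives 180·L^(-1/4) = w.
Solving, L(w) = (180/w)^(4). This is a constant-elasticity form: L ∝ w^(−4), so ε = −4.

ε = -4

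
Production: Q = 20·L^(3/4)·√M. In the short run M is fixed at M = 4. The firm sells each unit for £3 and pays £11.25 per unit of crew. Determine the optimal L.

With M = 4, MP_L = (3/4)·20·L^(-1/4)·4^(1/2) = 30·L^(-1/4).
Profit maximization for a price taker requires P·MP_L = w: 3·30·L^(-1/4) = 11.25.
So L^(-1/4) = 0.125, which gives L = 4096.

L* = 4096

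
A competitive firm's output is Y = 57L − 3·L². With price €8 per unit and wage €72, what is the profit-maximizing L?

L* = 8

The marginal product of L is MP_L = 57 − 6L.
A price-taking firm hires until the value of the marginal product equals the wage: P·MP_L = w, so 8·(57 − 6L) = 72.
Then 57 − 6L = 9, giving L = 8.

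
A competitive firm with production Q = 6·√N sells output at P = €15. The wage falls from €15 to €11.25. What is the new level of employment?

N* = 16

From P·MP_N = w with MP_N = 3·N^(-1/2), the labor demand is N(w) = (45/w)^(2).
At w = 15: N = 9. At w = 11.25: N = 16.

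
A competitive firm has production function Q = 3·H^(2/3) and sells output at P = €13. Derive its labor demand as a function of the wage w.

H(w) = 17576/w³

MP_H = (2/3)·3·H^(-1/3) = 2·H^(-1/3).
Setting P·MP_H = w: 26·H^(-1/3) = w.
Solving for H: H^(-1/3) = w/26, so H = (26/w)^(3).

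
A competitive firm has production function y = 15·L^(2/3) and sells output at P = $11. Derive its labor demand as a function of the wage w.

MP_L = (2/3)·15·L^(-1/3) = 10·L^(-1/3).
Setting P·MP_L = w: 110·L^(-1/3) = w.
Solving for L: L^(-1/3) = w/110, so L = (110/w)^(3).

L(w) = 1331000/w³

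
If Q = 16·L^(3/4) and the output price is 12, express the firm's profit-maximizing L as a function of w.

MP_L = (3/4)·16·L^(-1/4) = 12·L^(-1/4).
Setting P·MP_L = w: 144·L^(-1/4) = w.
Solving for L: L^(-1/4) = w/144, so L = (144/w)^(4).

L(w) = (144/w)^(4)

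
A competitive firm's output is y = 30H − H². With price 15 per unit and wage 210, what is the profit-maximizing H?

H* = 8

The marginal product of H is MP_H = 30 − 2H.
A price-taking firm hires until the value of the marginal product equals the wage: P·MP_H = w, so 15·(30 − 2H) = 210.
Then 30 − 2H = 14, giving H = 8.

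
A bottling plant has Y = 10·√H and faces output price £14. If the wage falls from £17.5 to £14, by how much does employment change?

ΔH = 9

From P·MP_H = w with MP_H = 5·H^(-1/2), the labor demand is H(w) = (70/w)^(2).
At w = 17.5: H = 16. At w = 14: H = 25.
ΔH = 25 − 16 = 9.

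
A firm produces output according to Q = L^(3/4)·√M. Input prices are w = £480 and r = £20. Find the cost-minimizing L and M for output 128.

L* = 16, M* = 256

Cost minimization requires the marginal rate of technical substitution to equal the input-price ratio: MP_L/MP_M = w/r.
Here MP_L/MP_M = (3/4)·(M/L)/(1/2) = 1.5·(M/L). Setting this equal to 480/20 = 24 gives M = 16L.
Substituting into Q = 128: L^(3/4)·(16L)^(1/2) = 128.
Solving, L = 16 and M = 256.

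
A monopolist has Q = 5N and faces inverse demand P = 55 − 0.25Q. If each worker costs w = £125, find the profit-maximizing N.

Marginal revenue from the inverse demand is MR = 55 − 0.5Q.
The marginal product is MP_N = 5.
A monopolist hires until marginal revenue product equals the wage: MR·MP_N = w.
(55 − 2.5N)·5 = 125, so N = 12.

N* = 12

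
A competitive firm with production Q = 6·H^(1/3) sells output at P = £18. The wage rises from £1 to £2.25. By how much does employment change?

ΔH = -152

From P·MP_H = w with MP_H = 2·H^(-2/3), the labor demand is H(w) = (36/w)^(3/2).
At w = 1: H = 216. At w = 2.25: H = 64.
ΔH = 64 − 216 = -152.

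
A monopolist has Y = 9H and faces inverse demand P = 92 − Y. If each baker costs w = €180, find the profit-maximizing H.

H* = 4

Marginal revenue from the inverse demand is MR = 92 − 2Y.
The marginal product is MP_H = 9.
A monopolist hires until marginal revenue product equals the wage: MR·MP_H = w.
(92 − 18H)·9 = 180, so H = 4.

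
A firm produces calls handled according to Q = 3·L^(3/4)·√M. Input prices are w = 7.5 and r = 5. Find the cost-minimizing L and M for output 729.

Cost minimization requires the marginal rate of technical substitution to equal the input-price ratio: MP_L/MP_M = w/r.
Here MP_L/MP_M = (3/4)·(M/L)/(1/2) = 1.5·(M/L). Setting this equal to 7.5/5 = 1.5 gives M = L.
Substituting into Q = 729: 3·L^(3/4)·(L)^(1/2) = 729.
Solving, L = 81 and M = 81.

L* = 81, M* = 81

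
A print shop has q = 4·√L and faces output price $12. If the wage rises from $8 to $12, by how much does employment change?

From P·MP_L = w with MP_L = 2·L^(-1/2), the labor demand is L(w) = (24/w)^(2).
At w = 8: L = 9. At w = 12: L = 4.
ΔL = 4 − 9 = -5.

ΔL = -5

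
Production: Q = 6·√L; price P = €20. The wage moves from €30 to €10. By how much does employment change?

ΔL = 32

From P·MP_L = w with MP_L = 3·L^(-1/2), the labor demand is L(w) = (60/w)^(2).
At w = 30: L = 4. At w = 10: L = 36.
ΔL = 36 − 4 = 32.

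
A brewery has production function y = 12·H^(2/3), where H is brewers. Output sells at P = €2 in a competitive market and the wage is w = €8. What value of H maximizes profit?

H* = 8

MP_H = (2/3)·12·H^(-1/3) = 8·H^(-1/3).
Profit maximization for a price taker requires P·MP_H = w: 2·8·H^(-1/3) = 8.
So H^(-1/3) = 0.5, which gives H = 8.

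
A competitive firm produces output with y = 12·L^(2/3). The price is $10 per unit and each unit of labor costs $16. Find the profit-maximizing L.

L* = 125

MP_L = (2/3)·12·L^(-1/3) = 8·L^(-1/3).
Profit maximization for a price taker requires P·MP_L = w: 10·8·L^(-1/3) = 16.
So L^(-1/3) = 0.2, which gives L = 125.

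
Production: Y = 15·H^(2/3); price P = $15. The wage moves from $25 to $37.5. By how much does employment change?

From P·MP_H = w with MP_H = 10·H^(-1/3), the labor demand is H(w) = (150/w)^(3).
At w = 25: H = 216. At w = 37.5: H = 64.
ΔH = 64 − 216 = -152.

ΔH = -152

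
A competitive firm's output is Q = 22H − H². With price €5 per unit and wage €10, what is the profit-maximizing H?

H* = 10

The marginal product of H is MP_H = 22 − 2H.
A price-taking firm hires until the value of the marginal product equals the wage: P·MP_H = w, so 5·(22 − 2H) = 10.
Then 22 − 2H = 2, giving H = 10.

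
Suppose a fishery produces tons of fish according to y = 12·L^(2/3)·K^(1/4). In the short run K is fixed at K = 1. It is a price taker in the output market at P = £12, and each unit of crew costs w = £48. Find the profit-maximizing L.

With K = 1, MP_L = (2/3)·12·L^(-1/3)·1^(1/4) = 8·L^(-1/3).
Profit maximization for a price taker requires P·MP_L = w: 12·8·L^(-1/3) = 48.
So L^(-1/3) = 0.5, which gives L = 8.

L* = 8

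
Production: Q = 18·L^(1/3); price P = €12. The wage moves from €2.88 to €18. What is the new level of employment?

From P·MP_L = w with MP_L = 6·L^(-2/3), the labor demand is L(w) = (72/w)^(3/2).
At w = 2.88: L = 125. At w = 18: L = 8.

L* = 8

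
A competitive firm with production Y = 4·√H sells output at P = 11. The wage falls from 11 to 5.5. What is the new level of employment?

H* = 16

From P·MP_H = w with MP_H = 2·H^(-1/2), the labor demand is H(w) = (22/w)^(2).
At w = 11: H = 4. At w = 5.5: H = 16.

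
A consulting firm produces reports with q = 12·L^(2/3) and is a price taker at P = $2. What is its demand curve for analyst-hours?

L(w) = 4096/w³

MP_L = (2/3)·12·L^(-1/3) = 8·L^(-1/3).
Setting P·MP_L = w: 16·L^(-1/3) = w.
Solving for L: L^(-1/3) = w/16, so L = (16/w)^(3).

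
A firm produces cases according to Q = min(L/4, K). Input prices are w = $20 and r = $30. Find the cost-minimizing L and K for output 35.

L* = 140, K* = 35

With a fixed-proportions technology, the cost-minimizing bundle uses no slack in either input: L/4 = K = Q.
So L = 4·35 = 140 and K = 35.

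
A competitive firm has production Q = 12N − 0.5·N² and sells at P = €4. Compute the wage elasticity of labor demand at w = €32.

ε = -2

From P·MP_N = w with MP_N = 12 − N, labor demand is N(w) = 12 − w/4.
dN/dw = −1/(4) = -0.25.
At w = 32, N = 4, so ε = (dN/dw)·(w/N) = (-0.25)·(32/4) = -2.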